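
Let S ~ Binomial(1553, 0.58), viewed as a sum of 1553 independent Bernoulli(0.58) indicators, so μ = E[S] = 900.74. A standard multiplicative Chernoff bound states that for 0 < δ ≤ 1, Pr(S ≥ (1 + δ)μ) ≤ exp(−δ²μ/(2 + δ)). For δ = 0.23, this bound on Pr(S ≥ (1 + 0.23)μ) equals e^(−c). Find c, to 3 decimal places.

21.367

c = δ²μ/(2 + δ) = 0.23²·900.74/(2 + 0.23) = 21.3673.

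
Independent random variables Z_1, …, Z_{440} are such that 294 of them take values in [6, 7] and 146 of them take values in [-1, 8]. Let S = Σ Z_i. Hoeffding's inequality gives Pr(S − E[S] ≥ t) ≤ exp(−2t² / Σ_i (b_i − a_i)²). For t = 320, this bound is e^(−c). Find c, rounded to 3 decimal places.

Σ(b_i − a_i)² = 294·1² + 146·9² = 12120.
c = 2t² / 12120 = 2·320² / 12120 = 16.8977.

16.898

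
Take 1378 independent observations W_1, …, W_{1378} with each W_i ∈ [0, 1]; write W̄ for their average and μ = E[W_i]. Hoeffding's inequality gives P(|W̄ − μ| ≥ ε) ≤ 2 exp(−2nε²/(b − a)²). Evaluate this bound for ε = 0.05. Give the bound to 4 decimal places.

Exponent: 2nε²/(b − a)² = 2·1378·0.05² / 1² = 6.89000.
Bound = 2·exp(−6.89000) = 0.00204.

0.0020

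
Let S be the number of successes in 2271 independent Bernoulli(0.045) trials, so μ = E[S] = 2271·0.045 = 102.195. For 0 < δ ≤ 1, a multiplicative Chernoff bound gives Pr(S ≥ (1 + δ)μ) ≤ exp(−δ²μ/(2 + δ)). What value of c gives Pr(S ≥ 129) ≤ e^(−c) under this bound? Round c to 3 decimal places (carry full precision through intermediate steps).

3.108

Write 129 = (1 + δ)μ, so δ = 129/102.195 − 1 = 0.2622927…
Then the exponent is δ²μ/(2 + δ) = (129 − μ)² / (μ·(2 + δ)) = 3.107801.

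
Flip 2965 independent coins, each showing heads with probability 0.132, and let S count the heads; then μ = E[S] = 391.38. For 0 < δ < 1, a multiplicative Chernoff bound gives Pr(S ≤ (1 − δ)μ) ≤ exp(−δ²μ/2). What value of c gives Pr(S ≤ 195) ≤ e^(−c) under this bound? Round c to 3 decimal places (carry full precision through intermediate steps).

49.268

Write 195 = (1 − δ)μ, so δ = 1 − 195/391.38 = 0.501763…
Then the exponent is δ²μ/2 = (μ − 195)²/(2μ) = 49.268108.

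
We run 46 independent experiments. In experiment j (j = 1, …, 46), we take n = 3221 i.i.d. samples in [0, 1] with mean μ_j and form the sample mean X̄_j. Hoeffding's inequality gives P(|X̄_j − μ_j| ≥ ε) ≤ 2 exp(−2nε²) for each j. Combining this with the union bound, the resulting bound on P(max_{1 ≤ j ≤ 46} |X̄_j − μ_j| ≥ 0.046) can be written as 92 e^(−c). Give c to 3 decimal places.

Union bound over the 46 events: P(max_{1 ≤ j ≤ 46} |X̄_j − μ_j| ≥ 0.046) ≤ 46·2·exp(−2nε²) = 92 exp(−2·3221·0.046²).
So c = 2·3221·0.046² = 13.6313.

13.631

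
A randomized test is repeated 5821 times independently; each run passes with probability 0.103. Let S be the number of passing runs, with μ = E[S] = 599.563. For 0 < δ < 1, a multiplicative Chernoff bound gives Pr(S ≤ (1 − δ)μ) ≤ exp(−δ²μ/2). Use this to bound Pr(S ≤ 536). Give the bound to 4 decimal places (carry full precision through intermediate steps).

0.0344

Write 536 = (1 − δ)μ, so δ = 1 − 536/599.563 = 0.1060155…
Then the exponent is δ²μ/2 = (μ − 536)²/(2μ) = 3.369333.
Bound = exp(−3.369333) = 0.03441.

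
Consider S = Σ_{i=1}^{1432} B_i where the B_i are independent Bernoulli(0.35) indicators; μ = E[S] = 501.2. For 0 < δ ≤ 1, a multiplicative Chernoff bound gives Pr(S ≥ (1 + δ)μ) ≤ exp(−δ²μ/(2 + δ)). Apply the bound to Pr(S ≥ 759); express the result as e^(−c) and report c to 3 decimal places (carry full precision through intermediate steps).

Write 759 = (1 + δ)μ, so δ = 759/501.2 − 1 = 0.5143655…
Then the exponent is δ²μ/(2 + δ) = (759 − μ)² / (μ·(2 + δ)) = 52.738327.

52.738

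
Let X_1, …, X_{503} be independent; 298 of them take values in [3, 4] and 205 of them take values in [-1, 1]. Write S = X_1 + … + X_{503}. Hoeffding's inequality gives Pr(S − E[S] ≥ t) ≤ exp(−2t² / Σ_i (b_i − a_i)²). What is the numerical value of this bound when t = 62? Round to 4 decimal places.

0.0010

Σ(b_i − a_i)² = 298·1² + 205·2² = 1118.
Exponent = 2·62² / 1118 = 6.87657.
Bound = exp(−6.87657) = 0.00103.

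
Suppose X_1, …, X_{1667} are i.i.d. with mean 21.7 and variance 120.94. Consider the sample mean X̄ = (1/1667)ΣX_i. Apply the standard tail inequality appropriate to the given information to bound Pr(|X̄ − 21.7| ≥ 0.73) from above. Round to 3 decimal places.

0.136

With mean and variance of each term known, Chebyshev's inequality bounds the deviation of the sum (or sample mean).
Var(X̄) = Var(X_i)/n = 120.94/1667 = 0.072549.
Chebyshev: Pr(|X̄ − 21.7| ≥ 0.73) ≤ Var(X̄)/(0.73)² = 120.94/(1667·0.73²) = 0.1361.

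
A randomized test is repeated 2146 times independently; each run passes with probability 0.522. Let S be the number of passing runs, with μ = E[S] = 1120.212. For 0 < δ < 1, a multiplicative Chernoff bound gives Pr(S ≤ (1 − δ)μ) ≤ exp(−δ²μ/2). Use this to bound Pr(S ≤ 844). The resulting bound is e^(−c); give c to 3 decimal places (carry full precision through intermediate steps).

Write 844 = (1 − δ)μ, so δ = 1 − 844/1120.212 = 0.2465712…
Then the exponent is δ²μ/2 = (μ − 844)²/(2μ) = 34.052960.

34.053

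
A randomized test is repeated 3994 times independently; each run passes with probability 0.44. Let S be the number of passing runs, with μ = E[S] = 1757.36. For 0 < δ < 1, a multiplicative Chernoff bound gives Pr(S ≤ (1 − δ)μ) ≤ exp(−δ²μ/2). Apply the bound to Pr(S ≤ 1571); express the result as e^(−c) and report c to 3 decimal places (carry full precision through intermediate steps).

Write 1571 = (1 − δ)μ, so δ = 1 − 1571/1757.36 = 0.1060454…
Then the exponent is δ²μ/2 = (μ − 1571)²/(2μ) = 9.881313.

9.881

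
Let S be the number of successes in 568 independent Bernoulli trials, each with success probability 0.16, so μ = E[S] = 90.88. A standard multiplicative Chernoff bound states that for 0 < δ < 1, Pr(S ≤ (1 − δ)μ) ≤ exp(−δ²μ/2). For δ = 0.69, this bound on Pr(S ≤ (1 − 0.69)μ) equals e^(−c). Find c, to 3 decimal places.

c = δ²μ/2 = 0.69²·90.88/2 = 21.6340.

21.634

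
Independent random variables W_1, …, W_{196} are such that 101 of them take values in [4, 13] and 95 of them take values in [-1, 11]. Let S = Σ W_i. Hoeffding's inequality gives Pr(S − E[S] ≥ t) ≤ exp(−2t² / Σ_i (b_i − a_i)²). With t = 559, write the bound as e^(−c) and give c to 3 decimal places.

28.588

Σ(b_i − a_i)² = 101·9² + 95·12² = 21861.
c = 2t² / 21861 = 2·559² / 21861 = 28.5880.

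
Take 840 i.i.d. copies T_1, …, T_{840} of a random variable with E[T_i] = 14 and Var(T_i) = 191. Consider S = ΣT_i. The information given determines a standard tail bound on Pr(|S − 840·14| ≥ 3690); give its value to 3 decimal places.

With mean and variance of each term known, Chebyshev's inequality bounds the deviation of the sum (or sample mean).
Var(S) = n·Var(T_i) = 840·191 = 160440.
Chebyshev: Pr(|S − 840·14| ≥ 3690) ≤ Var(S)/3690² = 160440/13616100 = 0.0118.

0.012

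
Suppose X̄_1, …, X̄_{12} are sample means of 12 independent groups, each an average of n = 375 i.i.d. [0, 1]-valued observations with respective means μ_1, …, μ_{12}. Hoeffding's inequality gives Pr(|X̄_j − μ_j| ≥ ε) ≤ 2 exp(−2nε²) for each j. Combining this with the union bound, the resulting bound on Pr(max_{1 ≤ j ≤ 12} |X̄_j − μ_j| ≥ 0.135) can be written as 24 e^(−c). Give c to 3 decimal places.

Union bound over the 12 events: Pr(max_{1 ≤ j ≤ 12} |X̄_j − μ_j| ≥ 0.135) ≤ 12·2·exp(−2nε²) = 24 exp(−2·375·0.135²).
So c = 2·375·0.135² = 13.6687.

13.669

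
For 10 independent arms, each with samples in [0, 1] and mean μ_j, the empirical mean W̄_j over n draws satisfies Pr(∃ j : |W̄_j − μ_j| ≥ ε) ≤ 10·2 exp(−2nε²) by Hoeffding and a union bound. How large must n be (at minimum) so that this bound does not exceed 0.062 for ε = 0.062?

752

Need 2·10·exp(−2nε²) ≤ 0.062, i.e. exp(−2nε²) ≤ 0.062/20.
So 2nε² ≥ ln(20/0.062) = 5.776353.
Hence n ≥ 5.776353/(2·0.062²) = 751.347.
The smallest integer n is 752.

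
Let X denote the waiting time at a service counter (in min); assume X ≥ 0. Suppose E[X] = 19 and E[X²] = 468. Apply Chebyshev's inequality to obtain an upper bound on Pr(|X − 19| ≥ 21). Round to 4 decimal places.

Var(X) = E[X²] − (E[X])² = 468 − 361 = 107.
Chebyshev's inequality: Pr(|X − μ| ≥ t) ≤ Var(X)/t² = 107/441 = 0.2426.

0.2426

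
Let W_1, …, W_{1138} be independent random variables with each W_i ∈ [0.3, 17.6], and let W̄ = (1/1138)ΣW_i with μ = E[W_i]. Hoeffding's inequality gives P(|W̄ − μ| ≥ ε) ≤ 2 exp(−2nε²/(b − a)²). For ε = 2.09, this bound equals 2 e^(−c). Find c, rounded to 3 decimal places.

33.218

c = 2nε²/(b − a)² = 2·1138·2.09² / 17.3² = 33.2179.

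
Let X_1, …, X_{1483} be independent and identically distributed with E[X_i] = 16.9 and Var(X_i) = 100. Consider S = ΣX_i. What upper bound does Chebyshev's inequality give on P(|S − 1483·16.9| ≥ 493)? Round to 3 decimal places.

Var(S) = n·Var(X_i) = 1483·100 = 148300.
Chebyshev: P(|S − 1483·16.9| ≥ 493) ≤ Var(S)/493² = 148300/243049 = 0.6102.

0.610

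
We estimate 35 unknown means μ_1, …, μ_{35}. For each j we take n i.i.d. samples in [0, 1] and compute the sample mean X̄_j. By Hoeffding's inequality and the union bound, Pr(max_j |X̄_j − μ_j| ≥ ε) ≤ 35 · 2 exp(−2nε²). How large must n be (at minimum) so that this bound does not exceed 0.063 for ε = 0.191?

Need 2·35·exp(−2nε²) ≤ 0.063, i.e. exp(−2nε²) ≤ 0.063/70.
So 2nε² ≥ ln(70/0.063) = 7.013116.
Hence n ≥ 7.013116/(2·0.191²) = 96.120.
The smallest integer n is 97.

97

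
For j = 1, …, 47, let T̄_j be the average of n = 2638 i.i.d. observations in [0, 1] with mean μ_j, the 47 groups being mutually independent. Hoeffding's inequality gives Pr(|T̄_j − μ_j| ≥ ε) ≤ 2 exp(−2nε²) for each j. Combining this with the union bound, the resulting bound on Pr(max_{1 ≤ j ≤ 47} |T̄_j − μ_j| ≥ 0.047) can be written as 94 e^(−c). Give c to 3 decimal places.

Union bound over the 47 events: Pr(max_{1 ≤ j ≤ 47} |T̄_j − μ_j| ≥ 0.047) ≤ 47·2·exp(−2nε²) = 94 exp(−2·2638·0.047²).
So c = 2·2638·0.047² = 11.6547.

11.655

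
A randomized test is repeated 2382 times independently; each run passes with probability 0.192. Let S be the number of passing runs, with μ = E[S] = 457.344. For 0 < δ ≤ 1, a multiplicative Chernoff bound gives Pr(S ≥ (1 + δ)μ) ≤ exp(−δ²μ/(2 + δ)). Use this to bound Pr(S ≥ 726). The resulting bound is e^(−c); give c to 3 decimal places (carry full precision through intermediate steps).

Write 726 = (1 + δ)μ, so δ = 726/457.344 − 1 = 0.5874265…
Then the exponent is δ²μ/(2 + δ) = (726 − μ)² / (μ·(2 + δ)) = 60.993292.

60.993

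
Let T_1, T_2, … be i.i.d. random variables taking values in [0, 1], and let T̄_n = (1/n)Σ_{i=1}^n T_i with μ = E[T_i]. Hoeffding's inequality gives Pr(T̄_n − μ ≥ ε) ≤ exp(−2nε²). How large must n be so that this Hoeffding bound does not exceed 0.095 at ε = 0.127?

73

Require exp(−2nε²) ≤ 0.095, i.e. 2nε² ≥ ln(1/0.095) = 2.353878.
So n ≥ 2.353878 / (2·0.127²) = 72.970.
The smallest integer n is 73.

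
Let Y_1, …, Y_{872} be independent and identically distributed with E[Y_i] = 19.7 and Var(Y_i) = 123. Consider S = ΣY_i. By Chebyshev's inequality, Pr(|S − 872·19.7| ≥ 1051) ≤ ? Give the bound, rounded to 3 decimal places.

0.097

Var(S) = n·Var(Y_i) = 872·123 = 107256.
Chebyshev: Pr(|S − 872·19.7| ≥ 1051) ≤ Var(S)/1051² = 107256/1104601 = 0.0971.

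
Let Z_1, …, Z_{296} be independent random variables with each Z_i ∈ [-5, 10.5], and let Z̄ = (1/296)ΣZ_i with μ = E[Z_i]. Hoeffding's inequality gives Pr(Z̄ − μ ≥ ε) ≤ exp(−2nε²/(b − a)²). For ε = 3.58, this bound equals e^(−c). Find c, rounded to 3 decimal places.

c = 2nε²/(b − a)² = 2·296·3.58² / 15.5² = 31.5809.

31.581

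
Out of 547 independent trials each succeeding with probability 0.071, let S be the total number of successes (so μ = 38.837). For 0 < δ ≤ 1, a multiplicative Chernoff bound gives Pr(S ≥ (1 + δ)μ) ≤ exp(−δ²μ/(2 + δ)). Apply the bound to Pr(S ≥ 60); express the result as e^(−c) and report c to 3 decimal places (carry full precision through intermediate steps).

4.531

Write 60 = (1 + δ)μ, so δ = 60/38.837 − 1 = 0.5449185…
Then the exponent is δ²μ/(2 + δ) = (60 − μ)² / (μ·(2 + δ)) = 4.531426.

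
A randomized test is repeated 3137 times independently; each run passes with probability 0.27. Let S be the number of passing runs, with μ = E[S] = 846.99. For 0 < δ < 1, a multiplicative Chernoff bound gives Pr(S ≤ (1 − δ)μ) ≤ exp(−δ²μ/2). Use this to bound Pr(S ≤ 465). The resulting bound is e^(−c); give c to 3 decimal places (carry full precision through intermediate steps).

86.138

Write 465 = (1 − δ)μ, so δ = 1 − 465/846.99 = 0.4509971…
Then the exponent is δ²μ/2 = (μ − 465)²/(2μ) = 86.138184.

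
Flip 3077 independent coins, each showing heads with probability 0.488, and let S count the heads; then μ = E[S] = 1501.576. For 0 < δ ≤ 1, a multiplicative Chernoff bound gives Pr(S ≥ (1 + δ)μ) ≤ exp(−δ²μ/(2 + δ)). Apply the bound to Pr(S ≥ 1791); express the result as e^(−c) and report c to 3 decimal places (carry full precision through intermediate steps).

25.441

Write 1791 = (1 + δ)μ, so δ = 1791/1501.576 − 1 = 0.1927468…
Then the exponent is δ²μ/(2 + δ) = (1791 − μ)² / (μ·(2 + δ)) = 25.440947.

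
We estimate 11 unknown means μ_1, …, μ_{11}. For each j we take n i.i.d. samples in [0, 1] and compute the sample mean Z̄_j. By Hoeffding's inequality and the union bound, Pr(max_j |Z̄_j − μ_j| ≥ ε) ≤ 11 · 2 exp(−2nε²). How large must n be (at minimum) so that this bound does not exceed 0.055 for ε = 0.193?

Need 2·11·exp(−2nε²) ≤ 0.055, i.e. exp(−2nε²) ≤ 0.055/22.
So 2nε² ≥ ln(22/0.055) = 5.991465.
Hence n ≥ 5.991465/(2·0.193²) = 80.425.
The smallest integer n is 81.

81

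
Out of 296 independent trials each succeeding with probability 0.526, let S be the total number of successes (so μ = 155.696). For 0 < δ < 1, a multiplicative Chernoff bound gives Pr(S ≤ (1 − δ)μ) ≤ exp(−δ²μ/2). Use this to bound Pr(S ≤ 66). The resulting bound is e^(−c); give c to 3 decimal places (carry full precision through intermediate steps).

Write 66 = (1 − δ)μ, so δ = 1 − 66/155.696 = 0.576097…
Then the exponent is δ²μ/2 = (μ − 66)²/(2μ) = 25.836799.

25.837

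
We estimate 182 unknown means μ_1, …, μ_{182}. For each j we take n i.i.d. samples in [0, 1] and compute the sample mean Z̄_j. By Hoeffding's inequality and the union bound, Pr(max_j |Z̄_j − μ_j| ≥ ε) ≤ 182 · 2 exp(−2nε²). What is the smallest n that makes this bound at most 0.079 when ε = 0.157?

172

Need 2·182·exp(−2nε²) ≤ 0.079, i.e. exp(−2nε²) ≤ 0.079/364.
So 2nε² ≥ ln(364/0.079) = 8.435461.
Hence n ≥ 8.435461/(2·0.157²) = 171.112.
The smallest integer n is 172.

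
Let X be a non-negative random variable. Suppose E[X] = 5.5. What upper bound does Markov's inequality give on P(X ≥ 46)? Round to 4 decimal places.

Markov's inequality: for a non-negative random variable, P(X ≥ a) ≤ E[X]/a.
Here E[X] = 5.5 and a = 46, so the bound is 5.5/46 = 0.1196.

0.1196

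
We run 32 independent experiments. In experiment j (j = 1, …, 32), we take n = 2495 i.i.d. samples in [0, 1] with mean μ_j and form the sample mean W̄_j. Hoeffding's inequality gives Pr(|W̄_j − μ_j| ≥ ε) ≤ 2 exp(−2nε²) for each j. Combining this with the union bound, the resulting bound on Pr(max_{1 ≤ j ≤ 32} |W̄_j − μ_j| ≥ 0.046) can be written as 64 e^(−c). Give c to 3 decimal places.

10.559

Union bound over the 32 events: Pr(max_{1 ≤ j ≤ 32} |W̄_j − μ_j| ≥ 0.046) ≤ 32·2·exp(−2nε²) = 64 exp(−2·2495·0.046²).
So c = 2·2495·0.046² = 10.5588.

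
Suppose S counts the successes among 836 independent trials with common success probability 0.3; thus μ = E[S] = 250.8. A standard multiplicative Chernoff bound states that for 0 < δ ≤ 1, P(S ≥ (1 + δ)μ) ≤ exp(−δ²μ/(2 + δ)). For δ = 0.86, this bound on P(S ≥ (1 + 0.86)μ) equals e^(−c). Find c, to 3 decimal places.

c = δ²μ/(2 + δ) = 0.86²·250.8/(2 + 0.86) = 64.8572.

64.857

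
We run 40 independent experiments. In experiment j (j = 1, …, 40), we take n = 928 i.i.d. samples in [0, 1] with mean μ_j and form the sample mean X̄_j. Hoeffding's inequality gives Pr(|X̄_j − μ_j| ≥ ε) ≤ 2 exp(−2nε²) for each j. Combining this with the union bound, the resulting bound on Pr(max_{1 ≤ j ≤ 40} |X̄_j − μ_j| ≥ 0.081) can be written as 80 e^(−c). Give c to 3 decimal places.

Union bound over the 40 events: Pr(max_{1 ≤ j ≤ 40} |X̄_j − μ_j| ≥ 0.081) ≤ 40·2·exp(−2nε²) = 80 exp(−2·928·0.081²).
So c = 2·928·0.081² = 12.1772.

12.177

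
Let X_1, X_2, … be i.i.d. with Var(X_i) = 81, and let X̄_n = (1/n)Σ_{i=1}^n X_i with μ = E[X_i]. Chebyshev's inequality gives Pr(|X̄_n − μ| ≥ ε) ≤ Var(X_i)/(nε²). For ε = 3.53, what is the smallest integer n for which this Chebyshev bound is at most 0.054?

121

Require 81/(n·3.53²) ≤ 0.054, i.e. n ≥ 81/(0.054·3.53²) = 120.377.
The smallest integer n is 121.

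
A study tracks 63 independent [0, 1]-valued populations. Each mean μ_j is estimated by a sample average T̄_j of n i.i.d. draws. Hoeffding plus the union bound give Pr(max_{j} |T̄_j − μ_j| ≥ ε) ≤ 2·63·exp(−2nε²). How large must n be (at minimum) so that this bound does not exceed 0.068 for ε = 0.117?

Need 2·63·exp(−2nε²) ≤ 0.068, i.e. exp(−2nε²) ≤ 0.068/126.
So 2nε² ≥ ln(126/0.068) = 7.524529.
Hence n ≥ 7.524529/(2·0.117²) = 274.839.
The smallest integer n is 275.

275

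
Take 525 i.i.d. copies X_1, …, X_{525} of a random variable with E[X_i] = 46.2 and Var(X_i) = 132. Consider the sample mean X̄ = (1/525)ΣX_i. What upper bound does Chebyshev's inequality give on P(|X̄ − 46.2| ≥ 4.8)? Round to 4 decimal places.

Var(X̄) = Var(X_i)/n = 132/525 = 0.25143.
Chebyshev: P(|X̄ − 46.2| ≥ 4.8) ≤ Var(X̄)/(4.8)² = 132/(525·4.8²) = 0.0109.

0.0109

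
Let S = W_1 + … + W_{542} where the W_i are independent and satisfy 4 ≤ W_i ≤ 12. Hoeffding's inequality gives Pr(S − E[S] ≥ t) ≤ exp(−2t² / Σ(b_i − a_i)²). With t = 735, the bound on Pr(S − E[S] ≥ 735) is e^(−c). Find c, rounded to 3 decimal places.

31.148

Σ(b_i − a_i)² = 542·(8)² = 34688.
c = 2t²/34688 = 2·735²/34688 = 31.1477.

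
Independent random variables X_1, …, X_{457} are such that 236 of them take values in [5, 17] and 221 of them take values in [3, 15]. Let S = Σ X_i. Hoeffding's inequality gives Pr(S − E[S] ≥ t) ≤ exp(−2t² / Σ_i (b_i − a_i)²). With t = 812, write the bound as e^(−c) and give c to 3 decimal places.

Σ(b_i − a_i)² = 236·12² + 221·12² = 65808.
c = 2t² / 65808 = 2·812² / 65808 = 20.0384.

20.038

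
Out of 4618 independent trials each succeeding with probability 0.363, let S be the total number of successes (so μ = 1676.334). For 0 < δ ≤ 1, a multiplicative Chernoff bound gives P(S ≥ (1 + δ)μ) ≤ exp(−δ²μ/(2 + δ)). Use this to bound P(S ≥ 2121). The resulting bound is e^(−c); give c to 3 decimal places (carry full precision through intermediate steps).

Write 2121 = (1 + δ)μ, so δ = 2121/1676.334 − 1 = 0.265261…
Then the exponent is δ²μ/(2 + δ) = (2121 − μ)² / (μ·(2 + δ)) = 52.070176.

52.070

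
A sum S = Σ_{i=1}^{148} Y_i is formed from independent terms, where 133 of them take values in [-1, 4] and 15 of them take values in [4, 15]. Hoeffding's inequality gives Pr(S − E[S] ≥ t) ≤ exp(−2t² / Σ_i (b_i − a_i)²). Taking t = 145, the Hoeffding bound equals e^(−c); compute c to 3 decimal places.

8.181

Σ(b_i − a_i)² = 133·5² + 15·11² = 5140.
c = 2t² / 5140 = 2·145² / 5140 = 8.1809.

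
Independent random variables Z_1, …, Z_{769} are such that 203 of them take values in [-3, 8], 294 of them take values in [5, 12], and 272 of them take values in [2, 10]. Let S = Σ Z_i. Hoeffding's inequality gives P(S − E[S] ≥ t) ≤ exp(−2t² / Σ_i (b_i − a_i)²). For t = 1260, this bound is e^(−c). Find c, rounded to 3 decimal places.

Σ(b_i − a_i)² = 203·11² + 294·7² + 272·8² = 56377.
c = 2t² / 56377 = 2·1260² / 56377 = 56.3208.

56.321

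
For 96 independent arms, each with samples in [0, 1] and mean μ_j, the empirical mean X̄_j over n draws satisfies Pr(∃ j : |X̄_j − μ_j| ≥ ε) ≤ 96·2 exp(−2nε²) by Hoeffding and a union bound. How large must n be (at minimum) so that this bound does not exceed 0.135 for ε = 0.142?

181

Need 2·96·exp(−2nε²) ≤ 0.135, i.e. exp(−2nε²) ≤ 0.135/192.
So 2nε² ≥ ln(192/0.135) = 7.259976.
Hence n ≥ 7.259976/(2·0.142²) = 180.023.
The smallest integer n is 181.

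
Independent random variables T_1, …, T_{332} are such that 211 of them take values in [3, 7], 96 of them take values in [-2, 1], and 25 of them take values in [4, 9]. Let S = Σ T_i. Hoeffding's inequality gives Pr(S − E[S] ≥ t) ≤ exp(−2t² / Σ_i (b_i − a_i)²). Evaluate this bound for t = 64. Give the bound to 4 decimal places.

0.1857

Σ(b_i − a_i)² = 211·4² + 96·3² + 25·5² = 4865.
Exponent = 2·64² / 4865 = 1.68386.
Bound = exp(−1.68386) = 0.18566.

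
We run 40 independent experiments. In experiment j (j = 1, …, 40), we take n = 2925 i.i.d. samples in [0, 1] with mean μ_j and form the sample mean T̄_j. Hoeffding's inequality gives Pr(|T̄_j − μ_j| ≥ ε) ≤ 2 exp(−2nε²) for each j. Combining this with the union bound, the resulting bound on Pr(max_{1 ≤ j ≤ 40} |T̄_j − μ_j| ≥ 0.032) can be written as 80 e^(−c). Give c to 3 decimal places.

5.990

Union bound over the 40 events: Pr(max_{1 ≤ j ≤ 40} |T̄_j − μ_j| ≥ 0.032) ≤ 40·2·exp(−2nε²) = 80 exp(−2·2925·0.032²).
So c = 2·2925·0.032² = 5.9904.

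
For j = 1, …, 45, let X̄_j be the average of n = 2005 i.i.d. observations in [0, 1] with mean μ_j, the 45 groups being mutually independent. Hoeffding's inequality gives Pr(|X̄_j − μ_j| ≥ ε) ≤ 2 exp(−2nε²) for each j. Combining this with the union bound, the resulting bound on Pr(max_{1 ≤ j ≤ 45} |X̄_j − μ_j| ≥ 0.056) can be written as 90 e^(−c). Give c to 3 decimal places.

12.575

Union bound over the 45 events: Pr(max_{1 ≤ j ≤ 45} |X̄_j − μ_j| ≥ 0.056) ≤ 45·2·exp(−2nε²) = 90 exp(−2·2005·0.056²).
So c = 2·2005·0.056² = 12.5754.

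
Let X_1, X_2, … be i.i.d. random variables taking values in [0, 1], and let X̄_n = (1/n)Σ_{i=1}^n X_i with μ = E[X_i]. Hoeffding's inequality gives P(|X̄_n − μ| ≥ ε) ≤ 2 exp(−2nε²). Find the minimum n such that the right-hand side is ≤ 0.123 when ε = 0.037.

1019

Require 2·exp(−2nε²) ≤ 0.123, i.e. 2nε² ≥ ln(2/0.123) = 2.788718.
So n ≥ 2.788718 / (2·0.037²) = 1018.524.
The smallest integer n is 1019.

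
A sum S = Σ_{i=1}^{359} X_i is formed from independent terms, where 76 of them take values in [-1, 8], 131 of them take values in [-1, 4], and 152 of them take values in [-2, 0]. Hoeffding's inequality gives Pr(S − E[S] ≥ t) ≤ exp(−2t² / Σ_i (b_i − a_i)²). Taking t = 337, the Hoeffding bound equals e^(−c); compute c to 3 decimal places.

22.626

Σ(b_i − a_i)² = 76·9² + 131·5² + 152·2² = 10039.
c = 2t² / 10039 = 2·337² / 10039 = 22.6256.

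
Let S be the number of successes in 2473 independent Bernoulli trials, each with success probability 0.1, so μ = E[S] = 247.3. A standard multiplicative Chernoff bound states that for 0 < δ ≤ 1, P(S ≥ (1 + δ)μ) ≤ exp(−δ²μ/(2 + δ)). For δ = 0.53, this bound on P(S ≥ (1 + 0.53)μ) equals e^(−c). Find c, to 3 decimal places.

27.457

c = δ²μ/(2 + δ) = 0.53²·247.3/(2 + 0.53) = 27.4571.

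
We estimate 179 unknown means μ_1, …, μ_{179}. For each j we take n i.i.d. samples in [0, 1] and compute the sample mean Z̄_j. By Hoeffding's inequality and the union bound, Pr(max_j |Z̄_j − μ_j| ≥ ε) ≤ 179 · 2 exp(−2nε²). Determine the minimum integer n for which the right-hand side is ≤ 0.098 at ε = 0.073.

770

Need 2·179·exp(−2nε²) ≤ 0.098, i.e. exp(−2nε²) ≤ 0.098/358.
So 2nε² ≥ ln(358/0.098) = 8.203321.
Hence n ≥ 8.203321/(2·0.073²) = 769.687.
The smallest integer n is 770.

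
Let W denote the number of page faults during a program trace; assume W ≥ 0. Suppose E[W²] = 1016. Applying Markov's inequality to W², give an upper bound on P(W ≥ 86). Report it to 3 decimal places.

Since W ≥ 0, the event {W ≥ 86} is the same as {W² ≥ 7396}.
Markov's inequality applied to W² gives P(W² ≥ 7396) ≤ E[W²]/7396 = 1016/7396 = 0.1374.

0.137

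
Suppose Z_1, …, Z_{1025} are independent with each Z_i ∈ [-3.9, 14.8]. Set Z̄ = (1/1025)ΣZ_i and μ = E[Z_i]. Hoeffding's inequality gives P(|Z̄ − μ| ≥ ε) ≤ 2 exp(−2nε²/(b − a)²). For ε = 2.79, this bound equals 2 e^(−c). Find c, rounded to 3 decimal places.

c = 2nε²/(b − a)² = 2·1025·2.79² / 18.7² = 45.6330.

45.633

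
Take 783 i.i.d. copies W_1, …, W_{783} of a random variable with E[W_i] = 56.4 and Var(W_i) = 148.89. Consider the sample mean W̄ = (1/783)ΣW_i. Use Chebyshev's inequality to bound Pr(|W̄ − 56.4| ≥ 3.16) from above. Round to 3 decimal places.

0.019

Var(W̄) = Var(W_i)/n = 148.89/783 = 0.19015.
Chebyshev: Pr(|W̄ − 56.4| ≥ 3.16) ≤ Var(W̄)/(3.16)² = 148.89/(783·3.16²) = 0.0190.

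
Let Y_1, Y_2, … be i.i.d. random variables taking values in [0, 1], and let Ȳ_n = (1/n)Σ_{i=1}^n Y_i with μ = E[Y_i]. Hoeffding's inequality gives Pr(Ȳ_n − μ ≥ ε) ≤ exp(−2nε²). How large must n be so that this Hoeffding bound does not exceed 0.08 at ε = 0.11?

Require exp(−2nε²) ≤ 0.08, i.e. 2nε² ≥ ln(1/0.08) = 2.525729.
So n ≥ 2.525729 / (2·0.11²) = 104.369.
The smallest integer n is 105.

105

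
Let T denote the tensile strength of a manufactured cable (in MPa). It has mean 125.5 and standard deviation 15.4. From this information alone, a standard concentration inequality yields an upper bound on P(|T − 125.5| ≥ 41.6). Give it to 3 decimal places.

0.137

Mean and variance are known, so Chebyshev's inequality applies.
Chebyshev: P(|T − μ| ≥ t) ≤ Var(T)/t².
Var(T) = σ² = 15.4² = 237.16.
Bound = 237.16 / 1730.56 = 0.1370.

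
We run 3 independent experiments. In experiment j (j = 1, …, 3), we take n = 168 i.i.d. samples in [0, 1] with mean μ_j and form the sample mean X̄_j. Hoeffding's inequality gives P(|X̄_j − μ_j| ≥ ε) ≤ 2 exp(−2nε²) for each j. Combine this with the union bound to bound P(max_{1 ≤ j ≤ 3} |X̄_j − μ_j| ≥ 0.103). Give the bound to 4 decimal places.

Per-experiment Hoeffding bound: 2·exp(−2·168·0.103²) = 2·exp(−3.56462) = 0.056615.
Union bound over 3 events: 3·0.056615 = 0.16985.

0.1698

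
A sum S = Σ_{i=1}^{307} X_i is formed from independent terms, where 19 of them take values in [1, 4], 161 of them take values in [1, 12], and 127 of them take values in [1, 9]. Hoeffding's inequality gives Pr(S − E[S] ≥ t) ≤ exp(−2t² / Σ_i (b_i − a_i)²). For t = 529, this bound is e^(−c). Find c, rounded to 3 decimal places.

20.147

Σ(b_i − a_i)² = 19·3² + 161·11² + 127·8² = 27780.
c = 2t² / 27780 = 2·529² / 27780 = 20.1469.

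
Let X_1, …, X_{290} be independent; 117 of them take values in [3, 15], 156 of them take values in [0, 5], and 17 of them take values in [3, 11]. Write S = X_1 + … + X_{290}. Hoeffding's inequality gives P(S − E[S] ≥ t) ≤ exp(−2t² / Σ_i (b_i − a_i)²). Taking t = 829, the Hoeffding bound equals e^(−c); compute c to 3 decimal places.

Σ(b_i − a_i)² = 117·12² + 156·5² + 17·8² = 21836.
c = 2t² / 21836 = 2·829² / 21836 = 62.9457.

62.946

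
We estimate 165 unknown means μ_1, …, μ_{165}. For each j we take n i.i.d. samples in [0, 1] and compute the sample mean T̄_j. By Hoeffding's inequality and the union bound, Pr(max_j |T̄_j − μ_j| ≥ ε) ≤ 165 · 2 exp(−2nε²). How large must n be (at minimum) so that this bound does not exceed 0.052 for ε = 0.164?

Need 2·165·exp(−2nε²) ≤ 0.052, i.e. exp(−2nε²) ≤ 0.052/330.
So 2nε² ≥ ln(330/0.052) = 8.755604.
Hence n ≥ 8.755604/(2·0.164²) = 162.768.
The smallest integer n is 163.

163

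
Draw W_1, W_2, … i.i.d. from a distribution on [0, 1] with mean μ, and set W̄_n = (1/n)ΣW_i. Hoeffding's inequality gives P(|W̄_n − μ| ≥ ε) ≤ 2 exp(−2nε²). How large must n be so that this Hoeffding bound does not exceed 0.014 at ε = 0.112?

Require 2·exp(−2nε²) ≤ 0.014, i.e. 2nε² ≥ ln(2/0.014) = 4.961845.
So n ≥ 4.961845 / (2·0.112²) = 197.778.
The smallest integer n is 198.

198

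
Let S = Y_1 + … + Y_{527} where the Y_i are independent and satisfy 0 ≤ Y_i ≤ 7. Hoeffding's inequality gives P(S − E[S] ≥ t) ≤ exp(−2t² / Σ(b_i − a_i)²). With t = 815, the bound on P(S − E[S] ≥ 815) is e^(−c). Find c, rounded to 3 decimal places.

51.444

Σ(b_i − a_i)² = 527·(7)² = 25823.
c = 2t²/25823 = 2·815²/25823 = 51.4444.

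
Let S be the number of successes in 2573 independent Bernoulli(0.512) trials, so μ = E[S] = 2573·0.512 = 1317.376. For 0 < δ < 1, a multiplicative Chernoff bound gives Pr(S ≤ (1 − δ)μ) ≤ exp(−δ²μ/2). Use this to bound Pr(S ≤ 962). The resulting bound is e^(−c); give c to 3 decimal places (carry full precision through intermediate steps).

47.933

Write 962 = (1 − δ)μ, so δ = 1 − 962/1317.376 = 0.2697605…
Then the exponent is δ²μ/2 = (μ − 962)²/(2μ) = 47.933203.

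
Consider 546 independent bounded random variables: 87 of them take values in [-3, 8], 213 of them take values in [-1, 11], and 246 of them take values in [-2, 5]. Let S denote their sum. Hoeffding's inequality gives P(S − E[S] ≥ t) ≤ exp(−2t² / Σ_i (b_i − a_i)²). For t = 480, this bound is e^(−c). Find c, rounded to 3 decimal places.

Σ(b_i − a_i)² = 87·11² + 213·12² + 246·7² = 53253.
c = 2t² / 53253 = 2·480² / 53253 = 8.6530.

8.653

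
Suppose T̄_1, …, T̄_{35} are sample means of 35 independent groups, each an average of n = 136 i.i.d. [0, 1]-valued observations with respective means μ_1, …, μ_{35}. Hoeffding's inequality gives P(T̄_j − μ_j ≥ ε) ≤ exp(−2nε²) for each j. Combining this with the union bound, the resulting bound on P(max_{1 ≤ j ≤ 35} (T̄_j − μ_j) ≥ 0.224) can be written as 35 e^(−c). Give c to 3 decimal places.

13.648

Union bound over the 35 events: P(max_{1 ≤ j ≤ 35} (T̄_j − μ_j) ≥ 0.224) ≤ 35·exp(−2nε²) = 35 exp(−2·136·0.224²).
So c = 2·136·0.224² = 13.6479.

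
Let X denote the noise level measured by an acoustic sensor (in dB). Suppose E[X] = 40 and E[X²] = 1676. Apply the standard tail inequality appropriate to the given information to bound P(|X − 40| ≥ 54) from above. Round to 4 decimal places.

The first two moments determine the variance, so Chebyshev's inequality is the sharpest standard bound available.
Var(X) = E[X²] − (E[X])² = 1676 − 1600 = 76.
Chebyshev's inequality: P(|X − μ| ≥ t) ≤ Var(X)/t² = 76/2916 = 0.0261.

0.0261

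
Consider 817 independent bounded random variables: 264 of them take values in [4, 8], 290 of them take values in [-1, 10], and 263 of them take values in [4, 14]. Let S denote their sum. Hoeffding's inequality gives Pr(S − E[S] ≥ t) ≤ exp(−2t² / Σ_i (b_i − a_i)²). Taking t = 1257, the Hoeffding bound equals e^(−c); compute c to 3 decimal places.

48.162

Σ(b_i − a_i)² = 264·4² + 290·11² + 263·10² = 65614.
c = 2t² / 65614 = 2·1257² / 65614 = 48.1619.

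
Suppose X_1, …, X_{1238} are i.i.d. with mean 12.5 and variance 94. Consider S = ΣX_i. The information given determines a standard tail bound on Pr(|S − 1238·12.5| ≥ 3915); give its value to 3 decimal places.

0.008

With mean and variance of each term known, Chebyshev's inequality bounds the deviation of the sum (or sample mean).
Var(S) = n·Var(X_i) = 1238·94 = 116372.
Chebyshev: Pr(|S − 1238·12.5| ≥ 3915) ≤ Var(S)/3915² = 116372/15327225 = 0.0076.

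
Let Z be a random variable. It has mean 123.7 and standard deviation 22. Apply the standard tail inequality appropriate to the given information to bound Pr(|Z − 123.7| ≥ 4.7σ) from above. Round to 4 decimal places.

0.0453

Mean and variance are known, so Chebyshev's inequality applies.
Chebyshev: Pr(|Z − μ| ≥ t) ≤ Var(Z)/t².
Var(Z) = σ² = 22² = 484.
t = 4.7·22 = 103.4.
Bound = 484 / 10691.56 = 0.0453.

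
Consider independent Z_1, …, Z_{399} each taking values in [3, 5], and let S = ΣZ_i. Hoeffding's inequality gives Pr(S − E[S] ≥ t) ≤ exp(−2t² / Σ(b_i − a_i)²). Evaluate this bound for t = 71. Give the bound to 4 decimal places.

0.0018

Σ(b_i − a_i)² = 399·(2)² = 1596.
Exponent = 2·71²/1596 = 6.3170.
Bound = exp(−6.3170) = 0.00181.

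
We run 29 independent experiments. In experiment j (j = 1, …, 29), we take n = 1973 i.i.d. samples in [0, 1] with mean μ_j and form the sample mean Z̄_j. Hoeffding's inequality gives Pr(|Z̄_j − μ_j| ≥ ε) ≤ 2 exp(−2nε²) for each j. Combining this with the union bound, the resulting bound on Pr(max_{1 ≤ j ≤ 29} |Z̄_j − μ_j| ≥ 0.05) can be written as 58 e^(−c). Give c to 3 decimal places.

Union bound over the 29 events: Pr(max_{1 ≤ j ≤ 29} |Z̄_j − μ_j| ≥ 0.05) ≤ 29·2·exp(−2nε²) = 58 exp(−2·1973·0.05²).
So c = 2·1973·0.05² = 9.8650.

9.865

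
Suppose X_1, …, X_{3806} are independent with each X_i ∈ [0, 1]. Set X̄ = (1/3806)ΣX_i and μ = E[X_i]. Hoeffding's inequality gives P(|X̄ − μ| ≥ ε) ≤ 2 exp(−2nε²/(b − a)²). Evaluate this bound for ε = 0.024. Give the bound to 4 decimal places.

Exponent: 2nε²/(b − a)² = 2·3806·0.024² / 1² = 4.38451.
Bound = 2·exp(−4.38451) = 0.02494.

0.0249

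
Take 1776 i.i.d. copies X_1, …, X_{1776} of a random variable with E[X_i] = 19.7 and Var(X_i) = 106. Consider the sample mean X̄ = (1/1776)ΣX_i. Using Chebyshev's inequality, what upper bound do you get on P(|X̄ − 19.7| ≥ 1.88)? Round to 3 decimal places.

0.017

Var(X̄) = Var(X_i)/n = 106/1776 = 0.059685.
Chebyshev: P(|X̄ − 19.7| ≥ 1.88) ≤ Var(X̄)/(1.88)² = 106/(1776·1.88²) = 0.0169.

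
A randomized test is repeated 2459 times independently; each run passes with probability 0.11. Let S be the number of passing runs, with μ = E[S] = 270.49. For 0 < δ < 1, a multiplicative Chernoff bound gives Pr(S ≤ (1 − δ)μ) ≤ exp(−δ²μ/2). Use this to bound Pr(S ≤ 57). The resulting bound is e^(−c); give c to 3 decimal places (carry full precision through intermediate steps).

Write 57 = (1 − δ)μ, so δ = 1 − 57/270.49 = 0.7892713…
Then the exponent is δ²μ/2 = (μ − 57)²/(2μ) = 84.250767.

84.251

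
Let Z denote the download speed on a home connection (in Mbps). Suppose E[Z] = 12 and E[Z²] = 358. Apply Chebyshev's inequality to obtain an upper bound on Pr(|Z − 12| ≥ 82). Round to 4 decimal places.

0.0318

Var(Z) = E[Z²] − (E[Z])² = 358 − 144 = 214.
Chebyshev's inequality: Pr(|Z − μ| ≥ t) ≤ Var(Z)/t² = 214/6724 = 0.0318.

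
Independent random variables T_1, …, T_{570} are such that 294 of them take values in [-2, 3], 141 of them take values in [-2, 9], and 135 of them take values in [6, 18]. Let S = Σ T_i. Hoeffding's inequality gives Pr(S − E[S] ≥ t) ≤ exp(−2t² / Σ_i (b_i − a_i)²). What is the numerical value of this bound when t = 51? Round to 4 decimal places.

0.8881

Σ(b_i − a_i)² = 294·5² + 141·11² + 135·12² = 43851.
Exponent = 2·51² / 43851 = 0.11863.
Bound = exp(−0.11863) = 0.88814.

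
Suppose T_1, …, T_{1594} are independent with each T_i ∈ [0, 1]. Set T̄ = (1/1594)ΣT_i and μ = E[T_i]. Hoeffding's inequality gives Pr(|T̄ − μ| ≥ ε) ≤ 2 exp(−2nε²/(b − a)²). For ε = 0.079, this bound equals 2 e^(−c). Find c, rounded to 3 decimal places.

c = 2nε²/(b − a)² = 2·1594·0.079² / 1² = 19.8963.

19.896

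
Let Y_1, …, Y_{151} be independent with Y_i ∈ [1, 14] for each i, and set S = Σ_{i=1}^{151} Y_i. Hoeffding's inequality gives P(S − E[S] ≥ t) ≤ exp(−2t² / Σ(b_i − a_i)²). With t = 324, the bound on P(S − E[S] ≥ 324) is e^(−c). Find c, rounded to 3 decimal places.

8.227

Σ(b_i − a_i)² = 151·(13)² = 25519.
c = 2t²/25519 = 2·324²/25519 = 8.2273.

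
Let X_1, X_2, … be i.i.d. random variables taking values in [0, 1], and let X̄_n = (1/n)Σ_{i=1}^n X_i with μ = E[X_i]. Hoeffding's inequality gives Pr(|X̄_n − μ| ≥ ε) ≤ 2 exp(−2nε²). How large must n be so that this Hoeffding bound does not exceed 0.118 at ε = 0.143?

70

Require 2·exp(−2nε²) ≤ 0.118, i.e. 2nε² ≥ ln(2/0.118) = 2.830218.
So n ≥ 2.830218 / (2·0.143²) = 69.202.
The smallest integer n is 70.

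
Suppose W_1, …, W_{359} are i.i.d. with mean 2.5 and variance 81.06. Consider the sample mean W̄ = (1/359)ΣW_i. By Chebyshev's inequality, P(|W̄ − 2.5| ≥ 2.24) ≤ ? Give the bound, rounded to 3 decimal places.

0.045

Var(W̄) = Var(W_i)/n = 81.06/359 = 0.22579.
Chebyshev: P(|W̄ − 2.5| ≥ 2.24) ≤ Var(W̄)/(2.24)² = 81.06/(359·2.24²) = 0.0450.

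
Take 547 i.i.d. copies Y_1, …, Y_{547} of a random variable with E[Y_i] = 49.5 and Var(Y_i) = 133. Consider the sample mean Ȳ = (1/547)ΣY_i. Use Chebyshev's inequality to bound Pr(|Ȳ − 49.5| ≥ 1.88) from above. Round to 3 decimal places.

Var(Ȳ) = Var(Y_i)/n = 133/547 = 0.24314.
Chebyshev: Pr(|Ȳ − 49.5| ≥ 1.88) ≤ Var(Ȳ)/(1.88)² = 133/(547·1.88²) = 0.0688.

0.069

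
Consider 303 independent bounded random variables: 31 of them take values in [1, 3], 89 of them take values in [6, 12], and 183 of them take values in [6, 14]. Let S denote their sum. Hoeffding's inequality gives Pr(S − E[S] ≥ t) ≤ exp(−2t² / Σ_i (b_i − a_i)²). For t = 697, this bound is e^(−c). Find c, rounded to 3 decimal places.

Σ(b_i − a_i)² = 31·2² + 89·6² + 183·8² = 15040.
c = 2t² / 15040 = 2·697² / 15040 = 64.6023.

64.602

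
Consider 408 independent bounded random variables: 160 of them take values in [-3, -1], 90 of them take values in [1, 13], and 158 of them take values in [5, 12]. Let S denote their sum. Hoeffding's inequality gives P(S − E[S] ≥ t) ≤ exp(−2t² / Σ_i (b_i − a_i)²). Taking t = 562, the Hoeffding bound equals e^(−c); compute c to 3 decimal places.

29.598

Σ(b_i − a_i)² = 160·2² + 90·12² + 158·7² = 21342.
c = 2t² / 21342 = 2·562² / 21342 = 29.5984.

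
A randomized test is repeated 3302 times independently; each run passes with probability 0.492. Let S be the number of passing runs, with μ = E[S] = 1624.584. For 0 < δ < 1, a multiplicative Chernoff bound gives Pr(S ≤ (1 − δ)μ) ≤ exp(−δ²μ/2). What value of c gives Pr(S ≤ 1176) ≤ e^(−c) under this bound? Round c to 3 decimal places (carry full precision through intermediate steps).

Write 1176 = (1 − δ)μ, so δ = 1 − 1176/1624.584 = 0.2761224…
Then the exponent is δ²μ/2 = (μ − 1176)²/(2μ) = 61.932041.

61.932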